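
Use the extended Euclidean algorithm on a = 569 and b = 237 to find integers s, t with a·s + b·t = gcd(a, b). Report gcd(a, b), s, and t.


Euclidean algorithm on (569, 237) — divide until remainder is 0:
  569 = 2 · 237 + 95
  237 = 2 · 95 + 47
  95 = 2 · 47 + 1
  47 = 47 · 1 + 0
gcd(569, 237) = 1.
Track Bezout coefficients alongside the remainders: start with r₀ = 569 = a·1 + b·0 (s = 1, t = 0) and r₁ = 237 = a·0 + b·1 (s = 0, t = 1); each new remainder r_{k+1} = r_{k-1} − q_k·r_k inherits s_{k+1} = s_{k-1} − q_k·s_k, t_{k+1} = t_{k-1} − q_k·t_k, so r_k = a·s_k + b·t_k at every step:
  q = 2: r = 95, s = 1 − 2·0 = 1, t = 0 − 2·1 = -2  (check: 569·1 + 237·(-2) = 95)
  q = 2: r = 47, s = 0 − 2·1 = -2, t = 1 − 2·(-2) = 5  (check: 569·(-2) + 237·5 = 47)
  q = 2: r = 1, s = 1 − 2·(-2) = 5, t = -2 − 2·5 = -12  (check: 569·5 + 237·(-12) = 1)
The row with r = 1 (the gcd) gives the Bezout coefficients s = 5, t = -12.
Result: 569 · (5) + 237 · (-12) = 1.

gcd(569, 237) = 1; s = 5, t = -12 (check: 569·5 + 237·(-12) = 1).


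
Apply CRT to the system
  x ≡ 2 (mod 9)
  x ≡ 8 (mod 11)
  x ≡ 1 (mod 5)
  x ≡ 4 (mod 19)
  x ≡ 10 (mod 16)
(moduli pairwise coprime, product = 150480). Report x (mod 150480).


Product of moduli M = 9 · 11 · 5 · 19 · 16 = 150480.
Merge one congruence at a time:
  Start: x ≡ 2 (mod 9).
  Combine with x ≡ 8 (mod 11); new modulus lcm = 99.
    Write x = 2 + 9·t and substitute into x ≡ 8 (mod 11): 9·t ≡ 8 − 2 = 6 (mod 11).
    The inverse of 9 mod 11 is 5 (since 9·5 = 45 = 4·11 + 1), so t ≡ 5·6 = 30 ≡ 8 (mod 11).
    Then x = 2 + 9·8 = 74, valid modulo lcm(9, 11) = 99: x ≡ 74 (mod 99).
  Combine with x ≡ 1 (mod 5); new modulus lcm = 495.
    Write x = 74 + 99·t and substitute into x ≡ 1 (mod 5): 99·t ≡ 1 − 74 = -73 (mod 5).
    Reduce coefficients mod 5: 4·t ≡ 2 (mod 5).
    The inverse of 4 mod 5 is 4 (since 4·4 = 16 = 3·5 + 1), so t ≡ 4·2 = 8 ≡ 3 (mod 5).
    Then x = 74 + 99·3 = 371, valid modulo lcm(99, 5) = 495: x ≡ 371 (mod 495).
  Combine with x ≡ 4 (mod 19); new modulus lcm = 9405.
    Write x = 371 + 495·t and substitute into x ≡ 4 (mod 19): 495·t ≡ 4 − 371 = -367 (mod 19).
    Reduce coefficients mod 19: 1·t ≡ 13 (mod 19).
    So t ≡ 13 (mod 19).
    Then x = 371 + 495·13 = 6806, valid modulo lcm(495, 19) = 9405: x ≡ 6806 (mod 9405).
  Combine with x ≡ 10 (mod 16); new modulus lcm = 150480.
    Write x = 6806 + 9405·t and substitute into x ≡ 10 (mod 16): 9405·t ≡ 10 − 6806 = -6796 (mod 16).
    Reduce coefficients mod 16: 13·t ≡ 4 (mod 16).
    The inverse of 13 mod 16 is 5 (since 13·5 = 65 = 4·16 + 1), so t ≡ 5·4 = 20 ≡ 4 (mod 16).
    Then x = 6806 + 9405·4 = 44426, valid modulo lcm(9405, 16) = 150480: x ≡ 44426 (mod 150480).
Verify against each original: 44426 mod 9 = 2, 44426 mod 11 = 8, 44426 mod 5 = 1, 44426 mod 19 = 4, 44426 mod 16 = 10.

x ≡ 44426 (mod 150480).


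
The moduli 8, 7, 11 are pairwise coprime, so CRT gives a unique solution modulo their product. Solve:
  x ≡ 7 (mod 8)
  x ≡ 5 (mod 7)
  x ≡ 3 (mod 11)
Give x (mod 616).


Moduli 8, 7, 11 are pairwise coprime; by CRT there is a unique solution modulo M = 8 · 7 · 11 = 616.
Solve pairwise, accumulating the modulus:
  Start with x ≡ 7 (mod 8).
  Combine with x ≡ 5 (mod 7): since gcd(8, 7) = 1, we get a unique residue mod 56.
    Write x = 7 + 8·t and substitute into x ≡ 5 (mod 7): 8·t ≡ 5 − 7 = -2 (mod 7).
    Reduce coefficients mod 7: 1·t ≡ 5 (mod 7).
    So t ≡ 5 (mod 7).
    Then x = 7 + 8·5 = 47, valid modulo lcm(8, 7) = 56: x ≡ 47 (mod 56).
  Combine with x ≡ 3 (mod 11): since gcd(56, 11) = 1, we get a unique residue mod 616.
    Write x = 47 + 56·t and substitute into x ≡ 3 (mod 11): 56·t ≡ 3 − 47 = -44 (mod 11).
    Reduce coefficients mod 11: 1·t ≡ 0 (mod 11).
    So t ≡ 0 (mod 11).
    Then x = 47 + 56·0 = 47, valid modulo lcm(56, 11) = 616: x ≡ 47 (mod 616).
Verify: 47 mod 8 = 7 ✓, 47 mod 7 = 5 ✓, 47 mod 11 = 3 ✓.

x ≡ 47 (mod 616).


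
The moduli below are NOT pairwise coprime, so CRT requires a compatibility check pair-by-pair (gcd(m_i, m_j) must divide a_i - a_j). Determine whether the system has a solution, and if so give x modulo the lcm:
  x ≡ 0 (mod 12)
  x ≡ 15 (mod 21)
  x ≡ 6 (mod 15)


Moduli 12, 21, 15 are not pairwise coprime, so CRT works modulo lcm(m_i) when all pairwise compatibility conditions hold.
Pairwise compatibility: gcd(m_i, m_j) must divide a_i - a_j for every pair.
Merge one congruence at a time:
  Start: x ≡ 0 (mod 12).
  Combine with x ≡ 15 (mod 21): gcd(12, 21) = 3; 15 - 0 = 15, which IS divisible by 3, so compatible.
    Write x = 0 + 12·t and substitute into x ≡ 15 (mod 21): 12·t ≡ 15 − 0 = 15 (mod 21).
    Divide the congruence (and modulus) by g = 3: 4·t ≡ 5 (mod 7).
    The inverse of 4 mod 7 is 2 (since 4·2 = 8 = 1·7 + 1), so t ≡ 2·5 = 10 ≡ 3 (mod 7).
    Then x = 0 + 12·3 = 36, valid modulo lcm(12, 21) = 84: x ≡ 36 (mod 84).
  Combine with x ≡ 6 (mod 15): gcd(84, 15) = 3; 6 - 36 = -30, which IS divisible by 3, so compatible.
    Write x = 36 + 84·t and substitute into x ≡ 6 (mod 15): 84·t ≡ 6 − 36 = -30 (mod 15).
    Divide the congruence (and modulus) by g = 3: 28·t ≡ -10 (mod 5).
    Reduce coefficients mod 5: 3·t ≡ 0 (mod 5).
    The inverse of 3 mod 5 is 2 (since 3·2 = 6 = 1·5 + 1), so t ≡ 2·0 = 0 ≡ 0 (mod 5).
    Then x = 36 + 84·0 = 36, valid modulo lcm(84, 15) = 420: x ≡ 36 (mod 420).
Verify: 36 mod 12 = 0, 36 mod 21 = 15, 36 mod 15 = 6.

x ≡ 36 (mod 420).


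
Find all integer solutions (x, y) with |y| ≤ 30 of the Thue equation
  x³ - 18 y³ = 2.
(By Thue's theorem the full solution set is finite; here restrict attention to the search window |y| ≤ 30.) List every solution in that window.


The equation is x³ - 18y³ = 2. For fixed y, x³ = 18·y³ + 2, so a solution requires the RHS to be a perfect cube.
Strategy: iterate y from -30 to 30, compute RHS = 18·y³ + 2, and check whether it is a (positive or negative) perfect cube.
Check small values of y:
  y = 0: RHS = 2 is not a perfect cube.
  y = 1: RHS = 20 is not a perfect cube.
  y = -1: RHS = -16 is not a perfect cube.
  y = 2: RHS = 146 is not a perfect cube.
  y = -2: RHS = -142 is not a perfect cube.
  y = 3: RHS = 488 is not a perfect cube.
  y = -3: RHS = -484 is not a perfect cube.
Continuing the search up to |y| = 30 finds no solutions either.
No (x, y) in the scanned range satisfies the equation.

No integer solutions with |y| ≤ 30.


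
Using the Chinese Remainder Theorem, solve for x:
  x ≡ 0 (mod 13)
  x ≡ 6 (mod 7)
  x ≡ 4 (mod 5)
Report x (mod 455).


Moduli 13, 7, 5 are pairwise coprime; by CRT there is a unique solution modulo M = 13 · 7 · 5 = 455.
Solve pairwise, accumulating the modulus:
  Start with x ≡ 0 (mod 13).
  Combine with x ≡ 6 (mod 7): since gcd(13, 7) = 1, we get a unique residue mod 91.
    Write x = 0 + 13·t and substitute into x ≡ 6 (mod 7): 13·t ≡ 6 − 0 = 6 (mod 7).
    Reduce coefficients mod 7: 6·t ≡ 6 (mod 7).
    The inverse of 6 mod 7 is 6 (since 6·6 = 36 = 5·7 + 1), so t ≡ 6·6 = 36 ≡ 1 (mod 7).
    Then x = 0 + 13·1 = 13, valid modulo lcm(13, 7) = 91: x ≡ 13 (mod 91).
  Combine with x ≡ 4 (mod 5): since gcd(91, 5) = 1, we get a unique residue mod 455.
    Write x = 13 + 91·t and substitute into x ≡ 4 (mod 5): 91·t ≡ 4 − 13 = -9 (mod 5).
    Reduce coefficients mod 5: 1·t ≡ 1 (mod 5).
    So t ≡ 1 (mod 5).
    Then x = 13 + 91·1 = 104, valid modulo lcm(91, 5) = 455: x ≡ 104 (mod 455).
Verify: 104 mod 13 = 0 ✓, 104 mod 7 = 6 ✓, 104 mod 5 = 4 ✓.

x ≡ 104 (mod 455).


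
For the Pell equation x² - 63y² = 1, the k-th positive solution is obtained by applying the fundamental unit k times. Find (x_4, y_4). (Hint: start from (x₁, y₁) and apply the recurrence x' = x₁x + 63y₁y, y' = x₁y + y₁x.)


Step 1: Find the fundamental solution (x₁, y₁) of x² - 63y² = 1.
  Expand √63 as a continued fraction. a₀ = ⌊√63⌋ = 7; iterate m_{k+1} = d_k·a_k − m_k, d_{k+1} = (63 − m_{k+1}²)/d_k, a_{k+1} = ⌊(a₀ + m_{k+1})/d_{k+1}⌋ (starting m₀ = 0, d₀ = 1), with convergents p_k = a_k·p_{k-1} + p_{k-2}, q_k = a_k·q_{k-1} + q_{k-2} (p₋₁ = 1, q₋₁ = 0):
  k = 0: a₀ = 7; p₀/q₀ = 7/1; p₀² − 63·q₀² = 49 − 63 = -14.
  k = 1: m = 7, d = 14, a = ⌊(7 + 7)/14⌋ = 1; p/q = (1·7 + 1)/(1·1 + 0) = 8/1; p² − 63·q² = 64 − 63 = 1.
  The first convergent with p² − 63·q² = 1 gives the fundamental solution (x₁, y₁) = (8, 1).
Step 2: Apply the recurrence (x_{n+1}, y_{n+1}) = (x₁x_n + 63y₁y_n, x₁y_n + y₁x_n) repeatedly.
  From (x_1, y_1) = (8, 1): x_2 = 8·8 + 63·1·1 = 127; y_2 = 8·1 + 1·8 = 16.
  From (x_2, y_2) = (127, 16): x_3 = 8·127 + 63·1·16 = 2024; y_3 = 8·16 + 1·127 = 255.
  From (x_3, y_3) = (2024, 255): x_4 = 8·2024 + 63·1·255 = 32257; y_4 = 8·255 + 1·2024 = 4064.
Step 3: Verify x_4² - 63·y_4² = 1040514049 - 1040514048 = 1 (should be 1). ✓

(x_1, y_1) = (8, 1); (x_4, y_4) = (32257, 4064).


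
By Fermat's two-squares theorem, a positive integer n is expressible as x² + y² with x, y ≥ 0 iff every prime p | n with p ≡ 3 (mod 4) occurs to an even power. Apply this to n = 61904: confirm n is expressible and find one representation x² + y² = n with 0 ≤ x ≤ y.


Step 1: Factor n = 61904 = 2^4 · 53 · 73.
Step 2: Check the mod-4 condition on each prime factor: 2 = 2 (special); 53 ≡ 1 (mod 4), exponent 1; 73 ≡ 1 (mod 4), exponent 1.
All primes ≡ 3 (mod 4) appear to even exponent (or don't appear), so by the two-squares theorem n IS expressible as a sum of two squares.
Step 3: Build a representation. Group n = k² · m with k = 4 and m = 53 · 73 = 3869 (a product of primes ≡ 1 (mod 4)); a representation of m scales to one of n via (k·x)² + (k·y)² = k²(x² + y²). Each prime p ≡ 1 (mod 4) is itself a sum of two squares; find a² by testing p − a² for a perfect square:
  53: 53 − 1² = 52, 53 − 2² = 49 = 7² ⇒ 53 = 2² + 7².
  73: 73 − 1² = 72, 73 − 2² = 69, 73 − 3² = 64 = 8² ⇒ 73 = 3² + 8².
  Combine using the Brahmagupta–Fibonacci identity (a² + b²)(c² + d²) = (ac − bd)² + (ad + bc)² = (ac + bd)² + (ad − bc)²:
  53 · 73 = 3869: from (2² + 7²)(3² + 8²), take (2·3 − 7·8, 2·8 + 7·3) = (6 − 56, 16 + 21) = (-50, 37); dropping signs (only squares matter) gives (50, 37); check 50² + 37² = 2500 + 1369 = 3869 ✓.
  Scale by k = 4: (4·50, 4·37) = (200, 148).
Step 4: Order so x ≤ y and verify: 148² + 200² = 21904 + 40000 = 61904 = n. ✓

n = 61904 = 148² + 200² (one valid representation with x ≤ y).


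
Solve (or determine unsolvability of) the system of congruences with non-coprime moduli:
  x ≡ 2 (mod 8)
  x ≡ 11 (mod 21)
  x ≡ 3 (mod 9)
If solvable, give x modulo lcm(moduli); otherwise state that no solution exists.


Moduli 8, 21, 9 are not pairwise coprime, so CRT works modulo lcm(m_i) when all pairwise compatibility conditions hold.
Pairwise compatibility: gcd(m_i, m_j) must divide a_i - a_j for every pair.
Merge one congruence at a time:
  Start: x ≡ 2 (mod 8).
  Combine with x ≡ 11 (mod 21): gcd(8, 21) = 1; 11 - 2 = 9, which IS divisible by 1, so compatible.
    Write x = 2 + 8·t and substitute into x ≡ 11 (mod 21): 8·t ≡ 11 − 2 = 9 (mod 21).
    The inverse of 8 mod 21 is 8 (since 8·8 = 64 = 3·21 + 1), so t ≡ 8·9 = 72 ≡ 9 (mod 21).
    Then x = 2 + 8·9 = 74, valid modulo lcm(8, 21) = 168: x ≡ 74 (mod 168).
  Combine with x ≡ 3 (mod 9): gcd(168, 9) = 3, and 3 - 74 = -71 is NOT divisible by 3.
    ⇒ system is inconsistent (no integer solution).

No solution (the system is inconsistent).


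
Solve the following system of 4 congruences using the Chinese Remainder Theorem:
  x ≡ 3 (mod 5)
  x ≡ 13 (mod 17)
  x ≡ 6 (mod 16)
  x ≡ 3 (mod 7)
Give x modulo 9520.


Product of moduli M = 5 · 17 · 16 · 7 = 9520.
Merge one congruence at a time:
  Start: x ≡ 3 (mod 5).
  Combine with x ≡ 13 (mod 17); new modulus lcm = 85.
    Write x = 3 + 5·t and substitute into x ≡ 13 (mod 17): 5·t ≡ 13 − 3 = 10 (mod 17).
    The inverse of 5 mod 17 is 7 (since 5·7 = 35 = 2·17 + 1), so t ≡ 7·10 = 70 ≡ 2 (mod 17).
    Then x = 3 + 5·2 = 13, valid modulo lcm(5, 17) = 85: x ≡ 13 (mod 85).
  Combine with x ≡ 6 (mod 16); new modulus lcm = 1360.
    Write x = 13 + 85·t and substitute into x ≡ 6 (mod 16): 85·t ≡ 6 − 13 = -7 (mod 16).
    Reduce coefficients mod 16: 5·t ≡ 9 (mod 16).
    The inverse of 5 mod 16 is 13 (since 5·13 = 65 = 4·16 + 1), so t ≡ 13·9 = 117 ≡ 5 (mod 16).
    Then x = 13 + 85·5 = 438, valid modulo lcm(85, 16) = 1360: x ≡ 438 (mod 1360).
  Combine with x ≡ 3 (mod 7); new modulus lcm = 9520.
    Write x = 438 + 1360·t and substitute into x ≡ 3 (mod 7): 1360·t ≡ 3 − 438 = -435 (mod 7).
    Reduce coefficients mod 7: 2·t ≡ 6 (mod 7).
    The inverse of 2 mod 7 is 4 (since 2·4 = 8 = 1·7 + 1), so t ≡ 4·6 = 24 ≡ 3 (mod 7).
    Then x = 438 + 1360·3 = 4518, valid modulo lcm(1360, 7) = 9520: x ≡ 4518 (mod 9520).
Verify against each original: 4518 mod 5 = 3, 4518 mod 17 = 13, 4518 mod 16 = 6, 4518 mod 7 = 3.

x ≡ 4518 (mod 9520).


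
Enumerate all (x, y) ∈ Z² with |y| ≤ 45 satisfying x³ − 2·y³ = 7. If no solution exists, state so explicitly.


The equation is x³ - 2y³ = 7. For fixed y, x³ = 2·y³ + 7, so a solution requires the RHS to be a perfect cube.
Strategy: iterate y from -45 to 45, compute RHS = 2·y³ + 7, and check whether it is a (positive or negative) perfect cube.
Check small values of y:
  y = 0: RHS = 7 is not a perfect cube.
  y = 1: RHS = 9 is not a perfect cube.
  y = -1: RHS = 5 is not a perfect cube.
  y = 2: RHS = 23 is not a perfect cube.
  y = -2: RHS = -9 is not a perfect cube.
  y = 3: RHS = 61 is not a perfect cube.
  y = -3: RHS = -47 is not a perfect cube.
Continuing the search up to |y| = 45 finds no solutions either.
No (x, y) in the scanned range satisfies the equation.

No integer solutions with |y| ≤ 45.


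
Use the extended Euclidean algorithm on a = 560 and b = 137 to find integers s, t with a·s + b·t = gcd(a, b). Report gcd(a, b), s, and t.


Euclidean algorithm on (560, 137) — divide until remainder is 0:
  560 = 4 · 137 + 12
  137 = 11 · 12 + 5
  12 = 2 · 5 + 2
  5 = 2 · 2 + 1
  2 = 2 · 1 + 0
gcd(560, 137) = 1.
Track Bezout coefficients alongside the remainders: start with r₀ = 560 = a·1 + b·0 (s = 1, t = 0) and r₁ = 137 = a·0 + b·1 (s = 0, t = 1); each new remainder r_{k+1} = r_{k-1} − q_k·r_k inherits s_{k+1} = s_{k-1} − q_k·s_k, t_{k+1} = t_{k-1} − q_k·t_k, so r_k = a·s_k + b·t_k at every step:
  q = 4: r = 12, s = 1 − 4·0 = 1, t = 0 − 4·1 = -4  (check: 560·1 + 137·(-4) = 12)
  q = 11: r = 5, s = 0 − 11·1 = -11, t = 1 − 11·(-4) = 45  (check: 560·(-11) + 137·45 = 5)
  q = 2: r = 2, s = 1 − 2·(-11) = 23, t = -4 − 2·45 = -94  (check: 560·23 + 137·(-94) = 2)
  q = 2: r = 1, s = -11 − 2·23 = -57, t = 45 − 2·(-94) = 233  (check: 560·(-57) + 137·233 = 1)
The row with r = 1 (the gcd) gives the Bezout coefficients s = -57, t = 233.
Result: 560 · (-57) + 137 · (233) = 1.

gcd(560, 137) = 1; s = -57, t = 233 (check: 560·(-57) + 137·233 = 1).


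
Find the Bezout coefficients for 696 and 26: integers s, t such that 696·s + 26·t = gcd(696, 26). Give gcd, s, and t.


Euclidean algorithm on (696, 26) — divide until remainder is 0:
  696 = 26 · 26 + 20
  26 = 1 · 20 + 6
  20 = 3 · 6 + 2
  6 = 3 · 2 + 0
gcd(696, 26) = 2.
Track Bezout coefficients alongside the remainders: start with r₀ = 696 = a·1 + b·0 (s = 1, t = 0) and r₁ = 26 = a·0 + b·1 (s = 0, t = 1); each new remainder r_{k+1} = r_{k-1} − q_k·r_k inherits s_{k+1} = s_{k-1} − q_k·s_k, t_{k+1} = t_{k-1} − q_k·t_k, so r_k = a·s_k + b·t_k at every step:
  q = 26: r = 20, s = 1 − 26·0 = 1, t = 0 − 26·1 = -26  (check: 696·1 + 26·(-26) = 20)
  q = 1: r = 6, s = 0 − 1·1 = -1, t = 1 − 1·(-26) = 27  (check: 696·(-1) + 26·27 = 6)
  q = 3: r = 2, s = 1 − 3·(-1) = 4, t = -26 − 3·27 = -107  (check: 696·4 + 26·(-107) = 2)
The row with r = 2 (the gcd) gives the Bezout coefficients s = 4, t = -107.
Result: 696 · (4) + 26 · (-107) = 2.

gcd(696, 26) = 2; s = 4, t = -107 (check: 696·4 + 26·(-107) = 2).


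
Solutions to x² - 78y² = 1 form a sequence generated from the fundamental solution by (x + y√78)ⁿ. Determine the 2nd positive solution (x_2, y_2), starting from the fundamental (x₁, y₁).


Step 1: Find the fundamental solution (x₁, y₁) of x² - 78y² = 1.
  Expand √78 as a continued fraction. a₀ = ⌊√78⌋ = 8; iterate m_{k+1} = d_k·a_k − m_k, d_{k+1} = (78 − m_{k+1}²)/d_k, a_{k+1} = ⌊(a₀ + m_{k+1})/d_{k+1}⌋ (starting m₀ = 0, d₀ = 1), with convergents p_k = a_k·p_{k-1} + p_{k-2}, q_k = a_k·q_{k-1} + q_{k-2} (p₋₁ = 1, q₋₁ = 0):
  k = 0: a₀ = 8; p₀/q₀ = 8/1; p₀² − 78·q₀² = 64 − 78 = -14.
  k = 1: m = 8, d = 14, a = ⌊(8 + 8)/14⌋ = 1; p/q = (1·8 + 1)/(1·1 + 0) = 9/1; p² − 78·q² = 81 − 78 = 3.
  k = 2: m = 6, d = 3, a = ⌊(8 + 6)/3⌋ = 4; p/q = (4·9 + 8)/(4·1 + 1) = 44/5; p² − 78·q² = 1936 − 1950 = -14.
  k = 3: m = 6, d = 14, a = ⌊(8 + 6)/14⌋ = 1; p/q = (1·44 + 9)/(1·5 + 1) = 53/6; p² − 78·q² = 2809 − 2808 = 1.
  The first convergent with p² − 78·q² = 1 gives the fundamental solution (x₁, y₁) = (53, 6).
Step 2: Apply the recurrence (x_{n+1}, y_{n+1}) = (x₁x_n + 78y₁y_n, x₁y_n + y₁x_n) repeatedly.
  From (x_1, y_1) = (53, 6): x_2 = 53·53 + 78·6·6 = 5617; y_2 = 53·6 + 6·53 = 636.
Step 3: Verify x_2² - 78·y_2² = 31550689 - 31550688 = 1 (should be 1). ✓

(x_1, y_1) = (53, 6); (x_2, y_2) = (5617, 636).


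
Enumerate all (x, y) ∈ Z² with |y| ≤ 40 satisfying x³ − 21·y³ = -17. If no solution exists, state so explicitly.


The equation is x³ - 21y³ = -17. For fixed y, x³ = 21·y³ − 17, so a solution requires the RHS to be a perfect cube.
Strategy: iterate y from -40 to 40, compute RHS = 21·y³ − 17, and check whether it is a (positive or negative) perfect cube.
Check small values of y:
  y = 0: RHS = -17 is not a perfect cube.
  y = 1: RHS = 4 is not a perfect cube.
  y = -1: RHS = -38 is not a perfect cube.
  y = 2: RHS = 151 is not a perfect cube.
  y = -2: RHS = -185 is not a perfect cube.
  y = 3: RHS = 550 is not a perfect cube.
  y = -3: RHS = -584 is not a perfect cube.
Continuing the search up to |y| = 40 finds no solutions either.
No (x, y) in the scanned range satisfies the equation.

No integer solutions with |y| ≤ 40.


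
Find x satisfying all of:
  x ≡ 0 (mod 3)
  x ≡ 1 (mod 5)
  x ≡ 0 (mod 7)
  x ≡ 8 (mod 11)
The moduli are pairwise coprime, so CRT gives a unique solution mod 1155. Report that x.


Product of moduli M = 3 · 5 · 7 · 11 = 1155.
Merge one congruence at a time:
  Start: x ≡ 0 (mod 3).
  Combine with x ≡ 1 (mod 5); new modulus lcm = 15.
    Write x = 0 + 3·t and substitute into x ≡ 1 (mod 5): 3·t ≡ 1 − 0 = 1 (mod 5).
    The inverse of 3 mod 5 is 2 (since 3·2 = 6 = 1·5 + 1), so t ≡ 2·1 = 2 ≡ 2 (mod 5).
    Then x = 0 + 3·2 = 6, valid modulo lcm(3, 5) = 15: x ≡ 6 (mod 15).
  Combine with x ≡ 0 (mod 7); new modulus lcm = 105.
    Write x = 6 + 15·t and substitute into x ≡ 0 (mod 7): 15·t ≡ 0 − 6 = -6 (mod 7).
    Reduce coefficients mod 7: 1·t ≡ 1 (mod 7).
    So t ≡ 1 (mod 7).
    Then x = 6 + 15·1 = 21, valid modulo lcm(15, 7) = 105: x ≡ 21 (mod 105).
  Combine with x ≡ 8 (mod 11); new modulus lcm = 1155.
    Write x = 21 + 105·t and substitute into x ≡ 8 (mod 11): 105·t ≡ 8 − 21 = -13 (mod 11).
    Reduce coefficients mod 11: 6·t ≡ 9 (mod 11).
    The inverse of 6 mod 11 is 2 (since 6·2 = 12 = 1·11 + 1), so t ≡ 2·9 = 18 ≡ 7 (mod 11).
    Then x = 21 + 105·7 = 756, valid modulo lcm(105, 11) = 1155: x ≡ 756 (mod 1155).
Verify against each original: 756 mod 3 = 0, 756 mod 5 = 1, 756 mod 7 = 0, 756 mod 11 = 8.

x ≡ 756 (mod 1155).


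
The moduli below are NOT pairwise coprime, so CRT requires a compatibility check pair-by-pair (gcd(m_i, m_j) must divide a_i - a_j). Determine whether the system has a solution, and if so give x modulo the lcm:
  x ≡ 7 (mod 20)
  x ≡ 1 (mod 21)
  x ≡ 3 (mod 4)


Moduli 20, 21, 4 are not pairwise coprime, so CRT works modulo lcm(m_i) when all pairwise compatibility conditions hold.
Pairwise compatibility: gcd(m_i, m_j) must divide a_i - a_j for every pair.
Merge one congruence at a time:
  Start: x ≡ 7 (mod 20).
  Combine with x ≡ 1 (mod 21): gcd(20, 21) = 1; 1 - 7 = -6, which IS divisible by 1, so compatible.
    Write x = 7 + 20·t and substitute into x ≡ 1 (mod 21): 20·t ≡ 1 − 7 = -6 (mod 21).
    Reduce coefficients mod 21: 20·t ≡ 15 (mod 21).
    The inverse of 20 mod 21 is 20 (since 20·20 = 400 = 19·21 + 1), so t ≡ 20·15 = 300 ≡ 6 (mod 21).
    Then x = 7 + 20·6 = 127, valid modulo lcm(20, 21) = 420: x ≡ 127 (mod 420).
  Combine with x ≡ 3 (mod 4): gcd(420, 4) = 4; 3 - 127 = -124, which IS divisible by 4, so compatible.
    Write x = 127 + 420·t and substitute into x ≡ 3 (mod 4): 420·t ≡ 3 − 127 = -124 (mod 4).
    Divide the congruence (and modulus) by g = 4: 105·t ≡ -31 (mod 1).
    Modulo 1 every t works; take t = 0.
    Then x = 127 + 420·0 = 127, valid modulo lcm(420, 4) = 420: x ≡ 127 (mod 420).
Verify: 127 mod 20 = 7, 127 mod 21 = 1, 127 mod 4 = 3.

x ≡ 127 (mod 420).


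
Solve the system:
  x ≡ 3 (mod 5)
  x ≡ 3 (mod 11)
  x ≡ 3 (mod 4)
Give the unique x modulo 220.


Moduli 5, 11, 4 are pairwise coprime; by CRT there is a unique solution modulo M = 5 · 11 · 4 = 220.
Solve pairwise, accumulating the modulus:
  Start with x ≡ 3 (mod 5).
  Combine with x ≡ 3 (mod 11): since gcd(5, 11) = 1, we get a unique residue mod 55.
    Write x = 3 + 5·t and substitute into x ≡ 3 (mod 11): 5·t ≡ 3 − 3 = 0 (mod 11).
    The inverse of 5 mod 11 is 9 (since 5·9 = 45 = 4·11 + 1), so t ≡ 9·0 = 0 ≡ 0 (mod 11).
    Then x = 3 + 5·0 = 3, valid modulo lcm(5, 11) = 55: x ≡ 3 (mod 55).
  Combine with x ≡ 3 (mod 4): since gcd(55, 4) = 1, we get a unique residue mod 220.
    Write x = 3 + 55·t and substitute into x ≡ 3 (mod 4): 55·t ≡ 3 − 3 = 0 (mod 4).
    Reduce coefficients mod 4: 3·t ≡ 0 (mod 4).
    The inverse of 3 mod 4 is 3 (since 3·3 = 9 = 2·4 + 1), so t ≡ 3·0 = 0 ≡ 0 (mod 4).
    Then x = 3 + 55·0 = 3, valid modulo lcm(55, 4) = 220: x ≡ 3 (mod 220).
Verify: 3 mod 5 = 3 ✓, 3 mod 11 = 3 ✓, 3 mod 4 = 3 ✓.

x ≡ 3 (mod 220).


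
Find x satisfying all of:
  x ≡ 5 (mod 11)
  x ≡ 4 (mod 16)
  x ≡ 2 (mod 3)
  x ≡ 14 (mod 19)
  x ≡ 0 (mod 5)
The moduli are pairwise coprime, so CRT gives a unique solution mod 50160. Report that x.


Product of moduli M = 11 · 16 · 3 · 19 · 5 = 50160.
Merge one congruence at a time:
  Start: x ≡ 5 (mod 11).
  Combine with x ≡ 4 (mod 16); new modulus lcm = 176.
    Write x = 5 + 11·t and substitute into x ≡ 4 (mod 16): 11·t ≡ 4 − 5 = -1 (mod 16).
    Reduce coefficients mod 16: 11·t ≡ 15 (mod 16).
    The inverse of 11 mod 16 is 3 (since 11·3 = 33 = 2·16 + 1), so t ≡ 3·15 = 45 ≡ 13 (mod 16).
    Then x = 5 + 11·13 = 148, valid modulo lcm(11, 16) = 176: x ≡ 148 (mod 176).
  Combine with x ≡ 2 (mod 3); new modulus lcm = 528.
    Write x = 148 + 176·t and substitute into x ≡ 2 (mod 3): 176·t ≡ 2 − 148 = -146 (mod 3).
    Reduce coefficients mod 3: 2·t ≡ 1 (mod 3).
    The inverse of 2 mod 3 is 2 (since 2·2 = 4 = 1·3 + 1), so t ≡ 2·1 = 2 ≡ 2 (mod 3).
    Then x = 148 + 176·2 = 500, valid modulo lcm(176, 3) = 528: x ≡ 500 (mod 528).
  Combine with x ≡ 14 (mod 19); new modulus lcm = 10032.
    Write x = 500 + 528·t and substitute into x ≡ 14 (mod 19): 528·t ≡ 14 − 500 = -486 (mod 19).
    Reduce coefficients mod 19: 15·t ≡ 8 (mod 19).
    The inverse of 15 mod 19 is 14 (since 15·14 = 210 = 11·19 + 1), so t ≡ 14·8 = 112 ≡ 17 (mod 19).
    Then x = 500 + 528·17 = 9476, valid modulo lcm(528, 19) = 10032: x ≡ 9476 (mod 10032).
  Combine with x ≡ 0 (mod 5); new modulus lcm = 50160.
    Write x = 9476 + 10032·t and substitute into x ≡ 0 (mod 5): 10032·t ≡ 0 − 9476 = -9476 (mod 5).
    Reduce coefficients mod 5: 2·t ≡ 4 (mod 5).
    The inverse of 2 mod 5 is 3 (since 2·3 = 6 = 1·5 + 1), so t ≡ 3·4 = 12 ≡ 2 (mod 5).
    Then x = 9476 + 10032·2 = 29540, valid modulo lcm(10032, 5) = 50160: x ≡ 29540 (mod 50160).
Verify against each original: 29540 mod 11 = 5, 29540 mod 16 = 4, 29540 mod 3 = 2, 29540 mod 19 = 14, 29540 mod 5 = 0.

x ≡ 29540 (mod 50160).


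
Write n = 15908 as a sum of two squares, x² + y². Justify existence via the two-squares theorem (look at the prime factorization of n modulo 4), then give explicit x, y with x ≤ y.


Step 1: Factor n = 15908 = 2^2 · 41 · 97.
Step 2: Check the mod-4 condition on each prime factor: 2 = 2 (special); 41 ≡ 1 (mod 4), exponent 1; 97 ≡ 1 (mod 4), exponent 1.
All primes ≡ 3 (mod 4) appear to even exponent (or don't appear), so by the two-squares theorem n IS expressible as a sum of two squares.
Step 3: Build a representation. Group n = k² · m with k = 2 and m = 41 · 97 = 3977 (a product of primes ≡ 1 (mod 4)); a representation of m scales to one of n via (k·x)² + (k·y)² = k²(x² + y²). Each prime p ≡ 1 (mod 4) is itself a sum of two squares; find a² by testing p − a² for a perfect square:
  41: 41 − 1² = 40, 41 − 2² = 37, 41 − 3² = 32, 41 − 4² = 25 = 5² ⇒ 41 = 4² + 5².
  97: 97 − 1² = 96, 97 − 2² = 93, 97 − 3² = 88, 97 − 4² = 81 = 9² ⇒ 97 = 4² + 9².
  Combine using the Brahmagupta–Fibonacci identity (a² + b²)(c² + d²) = (ac − bd)² + (ad + bc)² = (ac + bd)² + (ad − bc)²:
  41 · 97 = 3977: from (4² + 5²)(4² + 9²), take (4·4 − 5·9, 4·9 + 5·4) = (16 − 45, 36 + 20) = (-29, 56); dropping signs (only squares matter) gives (29, 56); check 29² + 56² = 841 + 3136 = 3977 ✓.
  Scale by k = 2: (2·29, 2·56) = (58, 112).
Step 4: Order so x ≤ y and verify: 58² + 112² = 3364 + 12544 = 15908 = n. ✓

n = 15908 = 58² + 112² (one valid representation with x ≤ y).


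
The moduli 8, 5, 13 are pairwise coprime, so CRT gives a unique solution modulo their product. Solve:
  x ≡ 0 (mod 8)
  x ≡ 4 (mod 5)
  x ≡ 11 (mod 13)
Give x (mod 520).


Moduli 8, 5, 13 are pairwise coprime; by CRT there is a unique solution modulo M = 8 · 5 · 13 = 520.
Solve pairwise, accumulating the modulus:
  Start with x ≡ 0 (mod 8).
  Combine with x ≡ 4 (mod 5): since gcd(8, 5) = 1, we get a unique residue mod 40.
    Write x = 0 + 8·t and substitute into x ≡ 4 (mod 5): 8·t ≡ 4 − 0 = 4 (mod 5).
    Reduce coefficients mod 5: 3·t ≡ 4 (mod 5).
    The inverse of 3 mod 5 is 2 (since 3·2 = 6 = 1·5 + 1), so t ≡ 2·4 = 8 ≡ 3 (mod 5).
    Then x = 0 + 8·3 = 24, valid modulo lcm(8, 5) = 40: x ≡ 24 (mod 40).
  Combine with x ≡ 11 (mod 13): since gcd(40, 13) = 1, we get a unique residue mod 520.
    Write x = 24 + 40·t and substitute into x ≡ 11 (mod 13): 40·t ≡ 11 − 24 = -13 (mod 13).
    Reduce coefficients mod 13: 1·t ≡ 0 (mod 13).
    So t ≡ 0 (mod 13).
    Then x = 24 + 40·0 = 24, valid modulo lcm(40, 13) = 520: x ≡ 24 (mod 520).
Verify: 24 mod 8 = 0 ✓, 24 mod 5 = 4 ✓, 24 mod 13 = 11 ✓.

x ≡ 24 (mod 520).


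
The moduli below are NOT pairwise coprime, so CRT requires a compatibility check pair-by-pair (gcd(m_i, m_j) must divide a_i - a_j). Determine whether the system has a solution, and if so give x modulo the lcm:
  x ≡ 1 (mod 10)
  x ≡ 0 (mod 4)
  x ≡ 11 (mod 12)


Moduli 10, 4, 12 are not pairwise coprime, so CRT works modulo lcm(m_i) when all pairwise compatibility conditions hold.
Pairwise compatibility: gcd(m_i, m_j) must divide a_i - a_j for every pair.
Merge one congruence at a time:
  Start: x ≡ 1 (mod 10).
  Combine with x ≡ 0 (mod 4): gcd(10, 4) = 2, and 0 - 1 = -1 is NOT divisible by 2.
    ⇒ system is inconsistent (no integer solution).

No solution (the system is inconsistent).


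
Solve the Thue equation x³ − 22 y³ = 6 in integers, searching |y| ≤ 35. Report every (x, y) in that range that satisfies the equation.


The equation is x³ - 22y³ = 6. For fixed y, x³ = 22·y³ + 6, so a solution requires the RHS to be a perfect cube.
Strategy: iterate y from -35 to 35, compute RHS = 22·y³ + 6, and check whether it is a (positive or negative) perfect cube.
Check small values of y:
  y = 0: RHS = 6 is not a perfect cube.
  y = 1: RHS = 28 is not a perfect cube.
  y = -1: RHS = -16 is not a perfect cube.
  y = 2: RHS = 182 is not a perfect cube.
  y = -2: RHS = -170 is not a perfect cube.
  y = 3: RHS = 600 is not a perfect cube.
  y = -3: RHS = -588 is not a perfect cube.
Continuing, at y = -5: RHS = -2744 = (-14)³ ⇒ x = -14 works.
Searching the remaining y in |y| ≤ 35 finds no further solutions.
Collected solutions: (-14, -5).

Solutions (with |y| ≤ 35): (-14, -5).


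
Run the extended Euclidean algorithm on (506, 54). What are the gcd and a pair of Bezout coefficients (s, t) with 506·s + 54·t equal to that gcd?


Euclidean algorithm on (506, 54) — divide until remainder is 0:
  506 = 9 · 54 + 20
  54 = 2 · 20 + 14
  20 = 1 · 14 + 6
  14 = 2 · 6 + 2
  6 = 3 · 2 + 0
gcd(506, 54) = 2.
Track Bezout coefficients alongside the remainders: start with r₀ = 506 = a·1 + b·0 (s = 1, t = 0) and r₁ = 54 = a·0 + b·1 (s = 0, t = 1); each new remainder r_{k+1} = r_{k-1} − q_k·r_k inherits s_{k+1} = s_{k-1} − q_k·s_k, t_{k+1} = t_{k-1} − q_k·t_k, so r_k = a·s_k + b·t_k at every step:
  q = 9: r = 20, s = 1 − 9·0 = 1, t = 0 − 9·1 = -9  (check: 506·1 + 54·(-9) = 20)
  q = 2: r = 14, s = 0 − 2·1 = -2, t = 1 − 2·(-9) = 19  (check: 506·(-2) + 54·19 = 14)
  q = 1: r = 6, s = 1 − 1·(-2) = 3, t = -9 − 1·19 = -28  (check: 506·3 + 54·(-28) = 6)
  q = 2: r = 2, s = -2 − 2·3 = -8, t = 19 − 2·(-28) = 75  (check: 506·(-8) + 54·75 = 2)
The row with r = 2 (the gcd) gives the Bezout coefficients s = -8, t = 75.
Result: 506 · (-8) + 54 · (75) = 2.

gcd(506, 54) = 2; s = -8, t = 75 (check: 506·(-8) + 54·75 = 2).


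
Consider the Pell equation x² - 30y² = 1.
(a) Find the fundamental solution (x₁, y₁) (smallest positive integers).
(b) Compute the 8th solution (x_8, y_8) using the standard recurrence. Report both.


Step 1: Find the fundamental solution (x₁, y₁) of x² - 30y² = 1.
  Expand √30 as a continued fraction. a₀ = ⌊√30⌋ = 5; iterate m_{k+1} = d_k·a_k − m_k, d_{k+1} = (30 − m_{k+1}²)/d_k, a_{k+1} = ⌊(a₀ + m_{k+1})/d_{k+1}⌋ (starting m₀ = 0, d₀ = 1), with convergents p_k = a_k·p_{k-1} + p_{k-2}, q_k = a_k·q_{k-1} + q_{k-2} (p₋₁ = 1, q₋₁ = 0):
  k = 0: a₀ = 5; p₀/q₀ = 5/1; p₀² − 30·q₀² = 25 − 30 = -5.
  k = 1: m = 5, d = 5, a = ⌊(5 + 5)/5⌋ = 2; p/q = (2·5 + 1)/(2·1 + 0) = 11/2; p² − 30·q² = 121 − 120 = 1.
  The first convergent with p² − 30·q² = 1 gives the fundamental solution (x₁, y₁) = (11, 2).
Step 2: Apply the recurrence (x_{n+1}, y_{n+1}) = (x₁x_n + 30y₁y_n, x₁y_n + y₁x_n) repeatedly.
  From (x_1, y_1) = (11, 2): x_2 = 11·11 + 30·2·2 = 241; y_2 = 11·2 + 2·11 = 44.
  From (x_2, y_2) = (241, 44): x_3 = 11·241 + 30·2·44 = 5291; y_3 = 11·44 + 2·241 = 966.
  From (x_3, y_3) = (5291, 966): x_4 = 11·5291 + 30·2·966 = 116161; y_4 = 11·966 + 2·5291 = 21208.
  From (x_4, y_4) = (116161, 21208): x_5 = 11·116161 + 30·2·21208 = 2550251; y_5 = 11·21208 + 2·116161 = 465610.
  From (x_5, y_5) = (2550251, 465610): x_6 = 11·2550251 + 30·2·465610 = 55989361; y_6 = 11·465610 + 2·2550251 = 10222212.
  From (x_6, y_6) = (55989361, 10222212): x_7 = 11·55989361 + 30·2·10222212 = 1229215691; y_7 = 11·10222212 + 2·55989361 = 224423054.
  From (x_7, y_7) = (1229215691, 224423054): x_8 = 11·1229215691 + 30·2·224423054 = 26986755841; y_8 = 11·224423054 + 2·1229215691 = 4927084976.
Step 3: Verify x_8² - 30·y_8² = 728284990821747617281 - 728284990821747617280 = 1 (should be 1). ✓

(x_1, y_1) = (11, 2); (x_8, y_8) = (26986755841, 4927084976).


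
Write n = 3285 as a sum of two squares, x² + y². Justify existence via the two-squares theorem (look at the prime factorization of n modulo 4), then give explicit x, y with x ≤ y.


Step 1: Factor n = 3285 = 3^2 · 5 · 73.
Step 2: Check the mod-4 condition on each prime factor: 3 ≡ 3 (mod 4), exponent 2 (must be even); 5 ≡ 1 (mod 4), exponent 1; 73 ≡ 1 (mod 4), exponent 1.
All primes ≡ 3 (mod 4) appear to even exponent (or don't appear), so by the two-squares theorem n IS expressible as a sum of two squares.
Step 3: Build a representation. Group n = k² · m with k = 3 and m = 5 · 73 = 365 (a product of primes ≡ 1 (mod 4)); a representation of m scales to one of n via (k·x)² + (k·y)² = k²(x² + y²). Each prime p ≡ 1 (mod 4) is itself a sum of two squares; find a² by testing p − a² for a perfect square:
  5: 5 − 1² = 4 = 2² ⇒ 5 = 1² + 2².
  73: 73 − 1² = 72, 73 − 2² = 69, 73 − 3² = 64 = 8² ⇒ 73 = 3² + 8².
  Combine using the Brahmagupta–Fibonacci identity (a² + b²)(c² + d²) = (ac − bd)² + (ad + bc)² = (ac + bd)² + (ad − bc)²:
  5 · 73 = 365: from (1² + 2²)(3² + 8²), take (1·3 − 2·8, 1·8 + 2·3) = (3 − 16, 8 + 6) = (-13, 14); dropping signs (only squares matter) gives (13, 14); check 13² + 14² = 169 + 196 = 365 ✓.
  Scale by k = 3: (3·13, 3·14) = (39, 42).
Step 4: Order so x ≤ y and verify: 39² + 42² = 1521 + 1764 = 3285 = n. ✓

n = 3285 = 39² + 42² (one valid representation with x ≤ y).


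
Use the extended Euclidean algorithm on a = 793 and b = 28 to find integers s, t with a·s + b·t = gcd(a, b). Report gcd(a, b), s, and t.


Euclidean algorithm on (793, 28) — divide until remainder is 0:
  793 = 28 · 28 + 9
  28 = 3 · 9 + 1
  9 = 9 · 1 + 0
gcd(793, 28) = 1.
Track Bezout coefficients alongside the remainders: start with r₀ = 793 = a·1 + b·0 (s = 1, t = 0) and r₁ = 28 = a·0 + b·1 (s = 0, t = 1); each new remainder r_{k+1} = r_{k-1} − q_k·r_k inherits s_{k+1} = s_{k-1} − q_k·s_k, t_{k+1} = t_{k-1} − q_k·t_k, so r_k = a·s_k + b·t_k at every step:
  q = 28: r = 9, s = 1 − 28·0 = 1, t = 0 − 28·1 = -28  (check: 793·1 + 28·(-28) = 9)
  q = 3: r = 1, s = 0 − 3·1 = -3, t = 1 − 3·(-28) = 85  (check: 793·(-3) + 28·85 = 1)
The row with r = 1 (the gcd) gives the Bezout coefficients s = -3, t = 85.
Result: 793 · (-3) + 28 · (85) = 1.

gcd(793, 28) = 1; s = -3, t = 85 (check: 793·(-3) + 28·85 = 1).


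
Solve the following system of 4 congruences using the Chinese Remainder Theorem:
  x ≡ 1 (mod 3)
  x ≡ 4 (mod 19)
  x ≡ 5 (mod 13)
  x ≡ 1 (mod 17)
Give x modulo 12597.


Product of moduli M = 3 · 19 · 13 · 17 = 12597.
Merge one congruence at a time:
  Start: x ≡ 1 (mod 3).
  Combine with x ≡ 4 (mod 19); new modulus lcm = 57.
    Write x = 1 + 3·t and substitute into x ≡ 4 (mod 19): 3·t ≡ 4 − 1 = 3 (mod 19).
    The inverse of 3 mod 19 is 13 (since 3·13 = 39 = 2·19 + 1), so t ≡ 13·3 = 39 ≡ 1 (mod 19).
    Then x = 1 + 3·1 = 4, valid modulo lcm(3, 19) = 57: x ≡ 4 (mod 57).
  Combine with x ≡ 5 (mod 13); new modulus lcm = 741.
    Write x = 4 + 57·t and substitute into x ≡ 5 (mod 13): 57·t ≡ 5 − 4 = 1 (mod 13).
    Reduce coefficients mod 13: 5·t ≡ 1 (mod 13).
    The inverse of 5 mod 13 is 8 (since 5·8 = 40 = 3·13 + 1), so t ≡ 8·1 = 8 ≡ 8 (mod 13).
    Then x = 4 + 57·8 = 460, valid modulo lcm(57, 13) = 741: x ≡ 460 (mod 741).
  Combine with x ≡ 1 (mod 17); new modulus lcm = 12597.
    Write x = 460 + 741·t and substitute into x ≡ 1 (mod 17): 741·t ≡ 1 − 460 = -459 (mod 17).
    Reduce coefficients mod 17: 10·t ≡ 0 (mod 17).
    The inverse of 10 mod 17 is 12 (since 10·12 = 120 = 7·17 + 1), so t ≡ 12·0 = 0 ≡ 0 (mod 17).
    Then x = 460 + 741·0 = 460, valid modulo lcm(741, 17) = 12597: x ≡ 460 (mod 12597).
Verify against each original: 460 mod 3 = 1, 460 mod 19 = 4, 460 mod 13 = 5, 460 mod 17 = 1.

x ≡ 460 (mod 12597).


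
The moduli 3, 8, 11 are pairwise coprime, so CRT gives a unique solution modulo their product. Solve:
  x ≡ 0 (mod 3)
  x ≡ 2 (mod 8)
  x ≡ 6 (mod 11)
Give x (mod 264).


Moduli 3, 8, 11 are pairwise coprime; by CRT there is a unique solution modulo M = 3 · 8 · 11 = 264.
Solve pairwise, accumulating the modulus:
  Start with x ≡ 0 (mod 3).
  Combine with x ≡ 2 (mod 8): since gcd(3, 8) = 1, we get a unique residue mod 24.
    Write x = 0 + 3·t and substitute into x ≡ 2 (mod 8): 3·t ≡ 2 − 0 = 2 (mod 8).
    The inverse of 3 mod 8 is 3 (since 3·3 = 9 = 1·8 + 1), so t ≡ 3·2 = 6 ≡ 6 (mod 8).
    Then x = 0 + 3·6 = 18, valid modulo lcm(3, 8) = 24: x ≡ 18 (mod 24).
  Combine with x ≡ 6 (mod 11): since gcd(24, 11) = 1, we get a unique residue mod 264.
    Write x = 18 + 24·t and substitute into x ≡ 6 (mod 11): 24·t ≡ 6 − 18 = -12 (mod 11).
    Reduce coefficients mod 11: 2·t ≡ 10 (mod 11).
    The inverse of 2 mod 11 is 6 (since 2·6 = 12 = 1·11 + 1), so t ≡ 6·10 = 60 ≡ 5 (mod 11).
    Then x = 18 + 24·5 = 138, valid modulo lcm(24, 11) = 264: x ≡ 138 (mod 264).
Verify: 138 mod 3 = 0 ✓, 138 mod 8 = 2 ✓, 138 mod 11 = 6 ✓.

x ≡ 138 (mod 264).


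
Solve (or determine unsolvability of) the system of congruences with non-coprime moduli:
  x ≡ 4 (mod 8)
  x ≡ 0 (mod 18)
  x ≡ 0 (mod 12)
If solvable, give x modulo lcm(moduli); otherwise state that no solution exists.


Moduli 8, 18, 12 are not pairwise coprime, so CRT works modulo lcm(m_i) when all pairwise compatibility conditions hold.
Pairwise compatibility: gcd(m_i, m_j) must divide a_i - a_j for every pair.
Merge one congruence at a time:
  Start: x ≡ 4 (mod 8).
  Combine with x ≡ 0 (mod 18): gcd(8, 18) = 2; 0 - 4 = -4, which IS divisible by 2, so compatible.
    Write x = 4 + 8·t and substitute into x ≡ 0 (mod 18): 8·t ≡ 0 − 4 = -4 (mod 18).
    Divide the congruence (and modulus) by g = 2: 4·t ≡ -2 (mod 9).
    Reduce coefficients mod 9: 4·t ≡ 7 (mod 9).
    The inverse of 4 mod 9 is 7 (since 4·7 = 28 = 3·9 + 1), so t ≡ 7·7 = 49 ≡ 4 (mod 9).
    Then x = 4 + 8·4 = 36, valid modulo lcm(8, 18) = 72: x ≡ 36 (mod 72).
  Combine with x ≡ 0 (mod 12): gcd(72, 12) = 12; 0 - 36 = -36, which IS divisible by 12, so compatible.
    Write x = 36 + 72·t and substitute into x ≡ 0 (mod 12): 72·t ≡ 0 − 36 = -36 (mod 12).
    Divide the congruence (and modulus) by g = 12: 6·t ≡ -3 (mod 1).
    Modulo 1 every t works; take t = 0.
    Then x = 36 + 72·0 = 36, valid modulo lcm(72, 12) = 72: x ≡ 36 (mod 72).
Verify: 36 mod 8 = 4, 36 mod 18 = 0, 36 mod 12 = 0.

x ≡ 36 (mod 72).


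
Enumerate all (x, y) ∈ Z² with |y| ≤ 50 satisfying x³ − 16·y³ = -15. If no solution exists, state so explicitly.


The equation is x³ - 16y³ = -15. For fixed y, x³ = 16·y³ − 15, so a solution requires the RHS to be a perfect cube.
Strategy: iterate y from -50 to 50, compute RHS = 16·y³ − 15, and check whether it is a (positive or negative) perfect cube.
Check small values of y:
  y = 0: RHS = -15 is not a perfect cube.
  y = 1: RHS = 1 = (1)³ ⇒ x = 1 works.
  y = -1: RHS = -31 is not a perfect cube.
  y = 2: RHS = 113 is not a perfect cube.
  y = -2: RHS = -143 is not a perfect cube.
  y = 3: RHS = 417 is not a perfect cube.
  y = -3: RHS = -447 is not a perfect cube.
Continuing the search up to |y| = 50 finds no further solutions beyond those listed.
Collected solutions: (1, 1).

Solutions (with |y| ≤ 50): (1, 1).


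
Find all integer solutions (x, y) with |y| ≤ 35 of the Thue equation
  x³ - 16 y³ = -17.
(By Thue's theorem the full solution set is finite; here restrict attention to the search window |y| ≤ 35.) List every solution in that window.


The equation is x³ - 16y³ = -17. For fixed y, x³ = 16·y³ − 17, so a solution requires the RHS to be a perfect cube.
Strategy: iterate y from -35 to 35, compute RHS = 16·y³ − 17, and check whether it is a (positive or negative) perfect cube.
Check small values of y:
  y = 0: RHS = -17 is not a perfect cube.
  y = 1: RHS = -1 = (-1)³ ⇒ x = -1 works.
  y = -1: RHS = -33 is not a perfect cube.
  y = 2: RHS = 111 is not a perfect cube.
  y = -2: RHS = -145 is not a perfect cube.
  y = 3: RHS = 415 is not a perfect cube.
  y = -3: RHS = -449 is not a perfect cube.
Continuing the search up to |y| = 35 finds no further solutions beyond those listed.
Collected solutions: (-1, 1).

Solutions (with |y| ≤ 35): (-1, 1).
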